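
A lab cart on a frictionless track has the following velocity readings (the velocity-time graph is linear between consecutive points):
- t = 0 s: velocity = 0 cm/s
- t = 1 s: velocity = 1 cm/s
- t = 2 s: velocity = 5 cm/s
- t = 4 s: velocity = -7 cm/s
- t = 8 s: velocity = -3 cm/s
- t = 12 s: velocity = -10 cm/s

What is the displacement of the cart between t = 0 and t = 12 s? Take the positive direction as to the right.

Displacement is the signed area under the v-t curve.
0–1 s: ½(0 + 1)(1) = 0.5 cm
1–2 s: ½(1 + 5)(1) = 3 cm
2–4 s: ½(5 + -7)(2) = -2 cm
4–8 s: ½(-7 + -3)(4) = -20 cm
8–12 s: ½(-3 + -10)(4) = -26 cm
Net displacement = -44.5 cm

-44.5 cm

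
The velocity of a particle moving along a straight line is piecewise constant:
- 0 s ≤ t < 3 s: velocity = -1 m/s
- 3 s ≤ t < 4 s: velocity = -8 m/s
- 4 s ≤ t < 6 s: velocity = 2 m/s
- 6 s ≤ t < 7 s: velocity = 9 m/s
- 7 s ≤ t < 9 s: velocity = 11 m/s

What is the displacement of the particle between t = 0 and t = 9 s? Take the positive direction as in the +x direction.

24 m

Displacement is the signed area under the v-t curve.
0–3 s: -1 × 3 = -3 m
3–4 s: -8 × 1 = -8 m
4–6 s: 2 × 2 = 4 m
6–7 s: 9 × 1 = 9 m
7–9 s: 11 × 2 = 22 m
Net displacement = 24 m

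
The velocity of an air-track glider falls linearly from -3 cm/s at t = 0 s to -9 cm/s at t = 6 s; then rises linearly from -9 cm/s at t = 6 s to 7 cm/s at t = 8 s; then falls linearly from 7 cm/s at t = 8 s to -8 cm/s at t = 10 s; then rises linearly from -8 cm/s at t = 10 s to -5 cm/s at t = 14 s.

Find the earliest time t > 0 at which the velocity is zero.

v changes sign on 6–8 s (from -9 to 7); the graph is linear there, so v = 0 at t = 6 + (9)·(8 − 6)/(7 − -9) = 7.125 s.

t = 7.125 s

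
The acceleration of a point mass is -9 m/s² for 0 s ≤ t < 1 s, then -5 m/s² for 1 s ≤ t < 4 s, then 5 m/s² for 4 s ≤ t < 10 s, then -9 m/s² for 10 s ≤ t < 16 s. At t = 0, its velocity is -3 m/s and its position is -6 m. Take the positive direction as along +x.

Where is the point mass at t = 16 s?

On each constant-a segment, Δv = aΔt and Δx = v₀Δt + ½aΔt²; chain segment to segment.
0–1 s: v starts -3 m/s; Δx = -3·1 + ½·-9·1² = -7.5 m; v ends -12 m/s.
1–4 s: v starts -12 m/s; Δx = -12·3 + ½·-5·3² = -58.5 m; v ends -27 m/s.
4–10 s: v starts -27 m/s; Δx = -27·6 + ½·5·6² = -72 m; v ends 3 m/s.
10–16 s: v starts 3 m/s; Δx = 3·6 + ½·-9·6² = -144 m; v ends -51 m/s.
x(16) = -6 + Σ Δx = -288 m.

-288 m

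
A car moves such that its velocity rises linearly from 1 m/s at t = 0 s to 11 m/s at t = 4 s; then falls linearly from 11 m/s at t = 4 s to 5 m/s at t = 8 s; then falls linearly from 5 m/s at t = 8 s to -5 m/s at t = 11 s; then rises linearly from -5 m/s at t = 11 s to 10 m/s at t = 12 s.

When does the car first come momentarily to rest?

t = 9.5 s

v changes sign on 8–11 s (from 5 to -5); the graph is linear there, so v = 0 at t = 8 + (-5)·(11 − 8)/(-5 − 5) = 9.5 s.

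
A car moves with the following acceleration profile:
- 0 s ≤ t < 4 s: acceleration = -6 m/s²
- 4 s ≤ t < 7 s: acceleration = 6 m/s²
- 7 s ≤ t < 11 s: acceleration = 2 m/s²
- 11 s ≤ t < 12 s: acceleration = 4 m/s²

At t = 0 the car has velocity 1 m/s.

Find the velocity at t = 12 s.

7 m/s

Δv equals the area under the a-t graph; then v = v₀ + Δv.
0–4 s: -6 × 4 = -24 m/s
4–7 s: 6 × 3 = 18 m/s
7–11 s: 2 × 4 = 8 m/s
11–12 s: 4 × 1 = 4 m/s
Δv = 6 m/s, so v(12) = 1 + (6) = 7 m/s.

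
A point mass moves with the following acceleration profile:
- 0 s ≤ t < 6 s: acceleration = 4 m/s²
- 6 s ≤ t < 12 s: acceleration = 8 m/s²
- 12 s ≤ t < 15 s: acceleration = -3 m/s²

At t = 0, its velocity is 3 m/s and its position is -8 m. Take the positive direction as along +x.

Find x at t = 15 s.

On each constant-a segment, Δv = aΔt and Δx = v₀Δt + ½aΔt²; chain segment to segment.
0–6 s: v starts 3 m/s; Δx = 3·6 + ½·4·6² = 90 m; v ends 27 m/s.
6–12 s: v starts 27 m/s; Δx = 27·6 + ½·8·6² = 306 m; v ends 75 m/s.
12–15 s: v starts 75 m/s; Δx = 75·3 + ½·-3·3² = 211.5 m; v ends 66 m/s.
x(15) = -8 + Σ Δx = 599.5 m.

599.5 m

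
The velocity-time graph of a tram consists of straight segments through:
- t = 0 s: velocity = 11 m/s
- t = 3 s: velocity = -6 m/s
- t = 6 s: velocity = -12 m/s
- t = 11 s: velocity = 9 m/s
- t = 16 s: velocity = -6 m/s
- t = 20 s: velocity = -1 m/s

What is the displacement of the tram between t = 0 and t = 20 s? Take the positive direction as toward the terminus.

-33.5 m

Net displacement equals the area under the velocity-time graph (areas below the axis count negative).
0–3 s: ½(11 + -6)(3) = 7.5 m
3–6 s: ½(-6 + -12)(3) = -27 m
6–11 s: ½(-12 + 9)(5) = -7.5 m
11–16 s: ½(9 + -6)(5) = 7.5 m
16–20 s: ½(-6 + -1)(4) = -14 m
Net displacement = -33.5 m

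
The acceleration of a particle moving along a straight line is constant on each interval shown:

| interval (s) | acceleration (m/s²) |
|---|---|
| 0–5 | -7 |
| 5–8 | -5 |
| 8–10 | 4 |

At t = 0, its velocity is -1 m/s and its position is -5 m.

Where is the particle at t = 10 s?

On each constant-a segment, Δv = aΔt and Δx = v₀Δt + ½aΔt²; chain segment to segment.
0–5 s: v starts -1 m/s; Δx = -1·5 + ½·-7·5² = -92.5 m; v ends -36 m/s.
5–8 s: v starts -36 m/s; Δx = -36·3 + ½·-5·3² = -130.5 m; v ends -51 m/s.
8–10 s: v starts -51 m/s; Δx = -51·2 + ½·4·2² = -94 m; v ends -43 m/s.
x(10) = -5 + Σ Δx = -322 m.

-322 m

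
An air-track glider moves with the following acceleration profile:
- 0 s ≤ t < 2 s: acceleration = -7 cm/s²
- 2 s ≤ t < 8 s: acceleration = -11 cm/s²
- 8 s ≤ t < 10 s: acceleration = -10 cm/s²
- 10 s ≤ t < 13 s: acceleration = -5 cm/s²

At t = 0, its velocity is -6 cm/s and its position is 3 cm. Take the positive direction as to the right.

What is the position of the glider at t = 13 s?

On each constant-a segment, Δv = aΔt and Δx = v₀Δt + ½aΔt²; chain segment to segment.
0–2 s: v starts -6 cm/s; Δx = -6·2 + ½·-7·2² = -26 cm; v ends -20 cm/s.
2–8 s: v starts -20 cm/s; Δx = -20·6 + ½·-11·6² = -318 cm; v ends -86 cm/s.
8–10 s: v starts -86 cm/s; Δx = -86·2 + ½·-10·2² = -192 cm; v ends -106 cm/s.
10–13 s: v starts -106 cm/s; Δx = -106·3 + ½·-5·3² = -340.5 cm; v ends -121 cm/s.
x(13) = 3 + Σ Δx = -873.5 cm.

-873.5 cm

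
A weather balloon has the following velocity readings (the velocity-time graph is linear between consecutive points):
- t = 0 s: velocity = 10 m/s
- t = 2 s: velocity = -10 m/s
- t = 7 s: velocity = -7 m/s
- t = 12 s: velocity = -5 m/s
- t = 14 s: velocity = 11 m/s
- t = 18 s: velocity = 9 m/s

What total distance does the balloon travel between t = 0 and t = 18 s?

131.625 m

Total distance travelled is ∫|v| dt — sum the magnitudes of each area piece.
0–2 s: v = 0 at t = 1 s; triangle areas 5 + 5 = 10 m
2–7 s: |½(-10 + -7)(5)| = 42.5 m
7–12 s: |½(-7 + -5)(5)| = 30 m
12–14 s: v = 0 at t = 12.625 s; triangle areas 1.5625 + 7.5625 = 9.125 m
14–18 s: |½(11 + 9)(4)| = 40 m
Total distance = 131.625 m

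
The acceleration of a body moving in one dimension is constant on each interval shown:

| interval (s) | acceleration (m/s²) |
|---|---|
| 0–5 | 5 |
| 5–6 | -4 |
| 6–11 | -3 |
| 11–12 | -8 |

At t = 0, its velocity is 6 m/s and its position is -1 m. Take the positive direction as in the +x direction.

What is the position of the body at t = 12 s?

On each constant-a segment, Δv = aΔt and Δx = v₀Δt + ½aΔt²; chain segment to segment.
0–5 s: v starts 6 m/s; Δx = 6·5 + ½·5·5² = 92.5 m; v ends 31 m/s.
5–6 s: v starts 31 m/s; Δx = 31·1 + ½·-4·1² = 29 m; v ends 27 m/s.
6–11 s: v starts 27 m/s; Δx = 27·5 + ½·-3·5² = 97.5 m; v ends 12 m/s.
11–12 s: v starts 12 m/s; Δx = 12·1 + ½·-8·1² = 8 m; v ends 4 m/s.
x(12) = -1 + Σ Δx = 226 m.

226 m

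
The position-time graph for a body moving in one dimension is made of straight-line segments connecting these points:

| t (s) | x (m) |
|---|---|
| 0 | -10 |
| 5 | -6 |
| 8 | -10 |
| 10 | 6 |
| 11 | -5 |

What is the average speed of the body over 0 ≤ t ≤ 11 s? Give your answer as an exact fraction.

35/11 m/s

Average speed = (total path length)/(elapsed time); on a piecewise-linear x-t graph the path length is Σ|Δx|.
0–5 s: |Δx| = |-6 − -10| = 4 m
5–8 s: |Δx| = |-10 − -6| = 4 m
8–10 s: |Δx| = |6 − -10| = 16 m
10–11 s: |Δx| = |-5 − 6| = 11 m
Total path = 35 m; average speed = 35/11 = 35/11 m/s.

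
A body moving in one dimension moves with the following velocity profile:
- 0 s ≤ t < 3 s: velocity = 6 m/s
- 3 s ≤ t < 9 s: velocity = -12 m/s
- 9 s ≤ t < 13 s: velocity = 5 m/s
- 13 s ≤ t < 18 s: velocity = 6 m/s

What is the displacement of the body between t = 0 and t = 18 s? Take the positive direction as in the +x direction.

-4 m

Displacement is the signed area under the v-t curve.
0–3 s: 6 × 3 = 18 m
3–9 s: -12 × 6 = -72 m
9–13 s: 5 × 4 = 20 m
13–18 s: 6 × 5 = 30 m
Net displacement = -4 m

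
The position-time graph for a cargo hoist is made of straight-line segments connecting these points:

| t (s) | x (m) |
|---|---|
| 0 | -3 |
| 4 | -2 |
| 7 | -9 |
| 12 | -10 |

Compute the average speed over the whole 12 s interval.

Average speed = (total path length)/(elapsed time); on a piecewise-linear x-t graph the path length is Σ|Δx|.
0–4 s: |Δx| = |-2 − -3| = 1 m
4–7 s: |Δx| = |-9 − -2| = 7 m
7–12 s: |Δx| = |-10 − -9| = 1 m
Total path = 9 m; average speed = 9/12 = 0.75 m/s.

0.75 m/s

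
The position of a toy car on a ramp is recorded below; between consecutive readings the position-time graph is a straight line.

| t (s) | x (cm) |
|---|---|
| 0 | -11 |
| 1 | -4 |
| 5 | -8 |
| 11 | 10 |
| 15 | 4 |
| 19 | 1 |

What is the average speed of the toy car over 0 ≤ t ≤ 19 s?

2 cm/s

Average speed = (total path length)/(elapsed time); on a piecewise-linear x-t graph the path length is Σ|Δx|.
0–1 s: |Δx| = |-4 − -11| = 7 cm
1–5 s: |Δx| = |-8 − -4| = 4 cm
5–11 s: |Δx| = |10 − -8| = 18 cm
11–15 s: |Δx| = |4 − 10| = 6 cm
15–19 s: |Δx| = |1 − 4| = 3 cm
Total path = 38 cm; average speed = 38/19 = 2 cm/s.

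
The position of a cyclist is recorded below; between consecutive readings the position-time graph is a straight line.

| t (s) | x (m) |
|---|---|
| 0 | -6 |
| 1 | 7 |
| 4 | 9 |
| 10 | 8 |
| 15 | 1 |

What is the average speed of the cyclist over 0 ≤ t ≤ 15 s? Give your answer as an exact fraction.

23/15 m/s

Average speed = (total path length)/(elapsed time); on a piecewise-linear x-t graph the path length is Σ|Δx|.
0–1 s: |Δx| = |7 − -6| = 13 m
1–4 s: |Δx| = |9 − 7| = 2 m
4–10 s: |Δx| = |8 − 9| = 1 m
10–15 s: |Δx| = |1 − 8| = 7 m
Total path = 23 m; average speed = 23/15 = 23/15 m/s.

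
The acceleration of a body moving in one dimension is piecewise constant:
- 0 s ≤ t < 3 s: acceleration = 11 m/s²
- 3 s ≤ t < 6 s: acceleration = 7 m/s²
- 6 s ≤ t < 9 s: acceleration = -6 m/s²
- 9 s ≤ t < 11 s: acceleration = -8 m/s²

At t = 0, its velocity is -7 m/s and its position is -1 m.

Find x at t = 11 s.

293 m

On each constant-a segment, Δv = aΔt and Δx = v₀Δt + ½aΔt²; chain segment to segment.
0–3 s: v starts -7 m/s; Δx = -7·3 + ½·11·3² = 28.5 m; v ends 26 m/s.
3–6 s: v starts 26 m/s; Δx = 26·3 + ½·7·3² = 109.5 m; v ends 47 m/s.
6–9 s: v starts 47 m/s; Δx = 47·3 + ½·-6·3² = 114 m; v ends 29 m/s.
9–11 s: v starts 29 m/s; Δx = 29·2 + ½·-8·2² = 42 m; v ends 13 m/s.
x(11) = -1 + Σ Δx = 293 m.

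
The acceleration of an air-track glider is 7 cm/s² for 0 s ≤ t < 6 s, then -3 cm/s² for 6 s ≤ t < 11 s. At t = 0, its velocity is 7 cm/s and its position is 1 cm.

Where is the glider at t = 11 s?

On each constant-a segment, Δv = aΔt and Δx = v₀Δt + ½aΔt²; chain segment to segment.
0–6 s: v starts 7 cm/s; Δx = 7·6 + ½·7·6² = 168 cm; v ends 49 cm/s.
6–11 s: v starts 49 cm/s; Δx = 49·5 + ½·-3·5² = 207.5 cm; v ends 34 cm/s.
x(11) = 1 + Σ Δx = 376.5 cm.

376.5 cm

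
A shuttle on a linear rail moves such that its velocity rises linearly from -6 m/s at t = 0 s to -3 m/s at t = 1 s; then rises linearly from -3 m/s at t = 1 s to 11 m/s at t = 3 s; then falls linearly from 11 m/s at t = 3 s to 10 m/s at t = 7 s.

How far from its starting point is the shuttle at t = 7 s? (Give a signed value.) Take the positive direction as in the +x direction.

Displacement is the signed area under the v-t curve.
0–1 s: ½(-6 + -3)(1) = -4.5 m
1–3 s: ½(-3 + 11)(2) = 8 m
3–7 s: ½(11 + 10)(4) = 42 m
Net displacement = 45.5 m

45.5 m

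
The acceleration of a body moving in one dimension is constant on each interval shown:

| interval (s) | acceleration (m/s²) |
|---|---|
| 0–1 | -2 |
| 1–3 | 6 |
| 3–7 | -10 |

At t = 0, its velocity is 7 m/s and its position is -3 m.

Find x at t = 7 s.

13 m

On each constant-a segment, Δv = aΔt and Δx = v₀Δt + ½aΔt²; chain segment to segment.
0–1 s: v starts 7 m/s; Δx = 7·1 + ½·-2·1² = 6 m; v ends 5 m/s.
1–3 s: v starts 5 m/s; Δx = 5·2 + ½·6·2² = 22 m; v ends 17 m/s.
3–7 s: v starts 17 m/s; Δx = 17·4 + ½·-10·4² = -12 m; v ends -23 m/s.
x(7) = -3 + Σ Δx = 13 m.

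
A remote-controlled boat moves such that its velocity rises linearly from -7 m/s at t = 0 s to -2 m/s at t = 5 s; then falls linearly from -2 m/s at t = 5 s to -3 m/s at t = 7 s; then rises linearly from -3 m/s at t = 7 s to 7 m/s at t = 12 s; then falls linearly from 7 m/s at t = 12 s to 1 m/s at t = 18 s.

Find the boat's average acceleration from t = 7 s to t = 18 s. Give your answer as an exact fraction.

4/11 m/s²

Average acceleration = Δv/Δt = (1 − -3)/(18 − 7) = 4/11 m/s².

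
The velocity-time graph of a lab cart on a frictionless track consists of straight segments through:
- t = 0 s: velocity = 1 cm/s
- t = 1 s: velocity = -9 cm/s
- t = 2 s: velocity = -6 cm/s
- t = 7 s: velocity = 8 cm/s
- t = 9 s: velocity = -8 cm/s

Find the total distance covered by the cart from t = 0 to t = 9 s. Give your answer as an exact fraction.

Total distance travelled is ∫|v| dt — sum the magnitudes of each area piece.
0–1 s: v = 0 at t = 0.1 s; triangle areas 0.05 + 4.05 = 4.1 cm
1–2 s: |½(-9 + -6)(1)| = 7.5 cm
2–7 s: v = 0 at t = 29/7 s; triangle areas 45/7 + 80/7 = 125/7 cm
7–9 s: v = 0 at t = 8 s; triangle areas 4 + 4 = 8 cm
Total distance = 1311/35 cm

1311/35 cm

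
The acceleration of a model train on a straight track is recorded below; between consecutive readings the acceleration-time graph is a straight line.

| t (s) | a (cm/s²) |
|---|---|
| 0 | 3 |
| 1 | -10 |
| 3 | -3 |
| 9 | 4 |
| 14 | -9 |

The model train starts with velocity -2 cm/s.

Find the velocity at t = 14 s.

Δv equals the area under the a-t graph; then v = v₀ + Δv.
0–1 s: ½(3 + -10)(1) = -3.5 cm/s
1–3 s: ½(-10 + -3)(2) = -13 cm/s
3–9 s: ½(-3 + 4)(6) = 3 cm/s
9–14 s: ½(4 + -9)(5) = -12.5 cm/s
Δv = -26 cm/s, so v(14) = -2 + (-26) = -28 cm/s.

-28 cm/s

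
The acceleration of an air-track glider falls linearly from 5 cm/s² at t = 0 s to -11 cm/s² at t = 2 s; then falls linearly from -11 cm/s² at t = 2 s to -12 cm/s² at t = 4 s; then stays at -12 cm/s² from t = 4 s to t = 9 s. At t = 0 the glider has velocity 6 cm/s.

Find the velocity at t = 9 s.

Δv equals the area under the a-t graph; then v = v₀ + Δv.
0–2 s: ½(5 + -11)(2) = -6 cm/s
2–4 s: ½(-11 + -12)(2) = -23 cm/s
4–9 s: -12 × 5 = -60 cm/s
Δv = -89 cm/s, so v(9) = 6 + (-89) = -83 cm/s.

-83 cm/s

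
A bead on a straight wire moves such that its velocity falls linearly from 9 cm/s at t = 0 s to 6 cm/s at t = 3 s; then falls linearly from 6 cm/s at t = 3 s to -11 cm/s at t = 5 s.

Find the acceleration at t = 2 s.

-1 cm/s²

Acceleration is the slope of the v-t graph on 0–3 s: (6 − 9)/(3 − 0) = -1 cm/s².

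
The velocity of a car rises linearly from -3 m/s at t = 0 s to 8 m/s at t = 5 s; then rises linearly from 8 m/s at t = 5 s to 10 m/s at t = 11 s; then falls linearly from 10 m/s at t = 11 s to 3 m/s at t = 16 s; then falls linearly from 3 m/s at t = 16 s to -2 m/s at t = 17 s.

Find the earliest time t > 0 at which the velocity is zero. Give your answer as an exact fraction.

v changes sign on 0–5 s (from -3 to 8); the graph is linear there, so v = 0 at t = 0 + (3)·(5 − 0)/(8 − -3) = 15/11 s.

t = 15/11 s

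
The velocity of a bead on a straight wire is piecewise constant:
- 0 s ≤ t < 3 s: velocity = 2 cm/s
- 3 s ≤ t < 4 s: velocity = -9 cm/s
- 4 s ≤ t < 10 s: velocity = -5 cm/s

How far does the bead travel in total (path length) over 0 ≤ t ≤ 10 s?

45 cm

Total distance travelled is ∫|v| dt — sum the magnitudes of each area piece.
0–3 s: |2| × 3 = 6 cm
3–4 s: |-9| × 1 = 9 cm
4–10 s: |-5| × 6 = 30 cm
Total distance = 45 cm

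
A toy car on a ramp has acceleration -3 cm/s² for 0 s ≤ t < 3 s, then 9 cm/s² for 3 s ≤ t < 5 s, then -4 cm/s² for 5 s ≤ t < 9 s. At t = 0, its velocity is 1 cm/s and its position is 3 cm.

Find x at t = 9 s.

On each constant-a segment, Δv = aΔt and Δx = v₀Δt + ½aΔt²; chain segment to segment.
0–3 s: v starts 1 cm/s; Δx = 1·3 + ½·-3·3² = -10.5 cm; v ends -8 cm/s.
3–5 s: v starts -8 cm/s; Δx = -8·2 + ½·9·2² = 2 cm; v ends 10 cm/s.
5–9 s: v starts 10 cm/s; Δx = 10·4 + ½·-4·4² = 8 cm; v ends -6 cm/s.
x(9) = 3 + Σ Δx = 2.5 cm.

2.5 cm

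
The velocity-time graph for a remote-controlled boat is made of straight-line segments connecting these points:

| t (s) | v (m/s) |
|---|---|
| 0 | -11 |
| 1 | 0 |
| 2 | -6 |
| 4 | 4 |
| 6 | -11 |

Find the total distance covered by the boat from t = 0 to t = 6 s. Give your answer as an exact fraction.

137/6 m

Total distance travelled is ∫|v| dt — sum the magnitudes of each area piece.
0–1 s: |½(-11 + 0)(1)| = 5.5 m
1–2 s: |½(0 + -6)(1)| = 3 m
2–4 s: v = 0 at t = 3.2 s; triangle areas 3.6 + 1.6 = 5.2 m
4–6 s: v = 0 at t = 68/15 s; triangle areas 16/15 + 121/15 = 137/15 m
Total distance = 137/6 m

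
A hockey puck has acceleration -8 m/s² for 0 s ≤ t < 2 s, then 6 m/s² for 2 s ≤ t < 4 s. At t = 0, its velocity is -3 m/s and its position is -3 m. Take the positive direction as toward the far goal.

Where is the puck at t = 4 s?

-51 m

On each constant-a segment, Δv = aΔt and Δx = v₀Δt + ½aΔt²; chain segment to segment.
0–2 s: v starts -3 m/s; Δx = -3·2 + ½·-8·2² = -22 m; v ends -19 m/s.
2–4 s: v starts -19 m/s; Δx = -19·2 + ½·6·2² = -26 m; v ends -7 m/s.
x(4) = -3 + Σ Δx = -51 m.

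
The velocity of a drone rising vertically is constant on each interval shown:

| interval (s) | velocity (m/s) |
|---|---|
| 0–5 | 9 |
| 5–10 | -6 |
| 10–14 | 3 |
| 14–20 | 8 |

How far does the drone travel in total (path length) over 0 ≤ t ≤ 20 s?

135 m

Distance (not displacement) is the total path length: add the absolute areas under v-t.
0–5 s: |9| × 5 = 45 m
5–10 s: |-6| × 5 = 30 m
10–14 s: |3| × 4 = 12 m
14–20 s: |8| × 6 = 48 m
Total distance = 135 m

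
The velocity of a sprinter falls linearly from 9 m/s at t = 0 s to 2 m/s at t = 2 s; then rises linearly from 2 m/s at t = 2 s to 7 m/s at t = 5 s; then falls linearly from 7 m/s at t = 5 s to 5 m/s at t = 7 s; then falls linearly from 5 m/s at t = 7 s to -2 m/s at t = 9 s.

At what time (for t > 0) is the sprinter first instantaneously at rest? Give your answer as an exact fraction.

v changes sign on 7–9 s (from 5 to -2); the graph is linear there, so v = 0 at t = 7 + (-5)·(9 − 7)/(-2 − 5) = 59/7 s.

t = 59/7 s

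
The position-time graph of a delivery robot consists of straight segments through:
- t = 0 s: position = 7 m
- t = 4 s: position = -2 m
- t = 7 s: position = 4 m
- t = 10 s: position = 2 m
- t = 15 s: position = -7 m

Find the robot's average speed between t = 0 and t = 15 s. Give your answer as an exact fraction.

26/15 m/s

Average speed = (total path length)/(elapsed time); on a piecewise-linear x-t graph the path length is Σ|Δx|.
0–4 s: |Δx| = |-2 − 7| = 9 m
4–7 s: |Δx| = |4 − -2| = 6 m
7–10 s: |Δx| = |2 − 4| = 2 m
10–15 s: |Δx| = |-7 − 2| = 9 m
Total path = 26 m; average speed = 26/15 = 26/15 m/s.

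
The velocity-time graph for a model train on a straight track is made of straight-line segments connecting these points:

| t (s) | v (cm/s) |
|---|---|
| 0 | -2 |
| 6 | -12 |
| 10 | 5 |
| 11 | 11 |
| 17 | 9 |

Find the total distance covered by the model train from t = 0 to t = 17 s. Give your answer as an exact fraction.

2208/17 cm

Total distance travelled is ∫|v| dt — sum the magnitudes of each area piece.
0–6 s: |½(-2 + -12)(6)| = 42 cm
6–10 s: v = 0 at t = 150/17 s; triangle areas 288/17 + 50/17 = 338/17 cm
10–11 s: |½(5 + 11)(1)| = 8 cm
11–17 s: |½(11 + 9)(6)| = 60 cm
Total distance = 2208/17 cm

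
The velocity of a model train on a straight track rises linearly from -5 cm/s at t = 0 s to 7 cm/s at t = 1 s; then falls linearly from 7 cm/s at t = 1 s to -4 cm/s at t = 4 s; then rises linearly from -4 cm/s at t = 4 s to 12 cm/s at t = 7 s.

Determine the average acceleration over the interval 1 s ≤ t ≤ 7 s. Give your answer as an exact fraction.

Average acceleration = Δv/Δt = (12 − 7)/(7 − 1) = 5/6 cm/s².

5/6 cm/s²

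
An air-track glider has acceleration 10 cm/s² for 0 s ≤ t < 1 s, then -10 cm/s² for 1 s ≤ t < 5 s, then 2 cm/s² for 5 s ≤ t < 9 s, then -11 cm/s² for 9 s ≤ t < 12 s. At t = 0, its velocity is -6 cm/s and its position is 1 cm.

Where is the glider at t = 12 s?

-325.5 cm

On each constant-a segment, Δv = aΔt and Δx = v₀Δt + ½aΔt²; chain segment to segment.
0–1 s: v starts -6 cm/s; Δx = -6·1 + ½·10·1² = -1 cm; v ends 4 cm/s.
1–5 s: v starts 4 cm/s; Δx = 4·4 + ½·-10·4² = -64 cm; v ends -36 cm/s.
5–9 s: v starts -36 cm/s; Δx = -36·4 + ½·2·4² = -128 cm; v ends -28 cm/s.
9–12 s: v starts -28 cm/s; Δx = -28·3 + ½·-11·3² = -133.5 cm; v ends -61 cm/s.
x(12) = 1 + Σ Δx = -325.5 cm.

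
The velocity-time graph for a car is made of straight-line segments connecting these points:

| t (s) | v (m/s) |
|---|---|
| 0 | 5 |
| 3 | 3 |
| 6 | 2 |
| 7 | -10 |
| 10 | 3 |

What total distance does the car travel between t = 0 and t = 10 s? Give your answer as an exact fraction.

1420/39 m

Total distance travelled is ∫|v| dt — sum the magnitudes of each area piece.
0–3 s: |½(5 + 3)(3)| = 12 m
3–6 s: |½(3 + 2)(3)| = 7.5 m
6–7 s: v = 0 at t = 37/6 s; triangle areas 1/6 + 25/6 = 13/3 m
7–10 s: v = 0 at t = 121/13 s; triangle areas 150/13 + 27/26 = 327/26 m
Total distance = 1420/39 m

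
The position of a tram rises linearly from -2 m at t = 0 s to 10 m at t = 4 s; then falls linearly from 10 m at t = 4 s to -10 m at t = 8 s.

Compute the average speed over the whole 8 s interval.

4 m/s

Average speed = (total path length)/(elapsed time); on a piecewise-linear x-t graph the path length is Σ|Δx|.
0–4 s: |Δx| = |10 − -2| = 12 m
4–8 s: |Δx| = |-10 − 10| = 20 m
Total path = 32 m; average speed = 32/8 = 4 m/s.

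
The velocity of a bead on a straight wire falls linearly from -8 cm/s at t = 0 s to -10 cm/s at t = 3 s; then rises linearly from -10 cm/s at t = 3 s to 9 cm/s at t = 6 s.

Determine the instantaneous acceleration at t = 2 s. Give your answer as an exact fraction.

-2/3 cm/s²

Acceleration is the slope of the v-t graph on 0–3 s: (-10 − -8)/(3 − 0) = -2/3 cm/s².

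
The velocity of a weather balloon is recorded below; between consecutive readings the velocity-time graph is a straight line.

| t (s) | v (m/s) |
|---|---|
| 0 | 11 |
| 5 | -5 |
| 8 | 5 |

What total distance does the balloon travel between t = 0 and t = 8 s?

Distance (not displacement) is the total path length: add the absolute areas under v-t.
0–5 s: v = 0 at t = 3.4375 s; triangle areas 18.90625 + 3.90625 = 22.8125 m
5–8 s: v = 0 at t = 6.5 s; triangle areas 3.75 + 3.75 = 7.5 m
Total distance = 30.3125 m

30.3125 m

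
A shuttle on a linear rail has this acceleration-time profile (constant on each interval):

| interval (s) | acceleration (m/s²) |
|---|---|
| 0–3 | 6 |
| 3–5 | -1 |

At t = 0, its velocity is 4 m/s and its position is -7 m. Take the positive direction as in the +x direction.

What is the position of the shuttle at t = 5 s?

74 m

On each constant-a segment, Δv = aΔt and Δx = v₀Δt + ½aΔt²; chain segment to segment.
0–3 s: v starts 4 m/s; Δx = 4·3 + ½·6·3² = 39 m; v ends 22 m/s.
3–5 s: v starts 22 m/s; Δx = 22·2 + ½·-1·2² = 42 m; v ends 20 m/s.
x(5) = -7 + Σ Δx = 74 m.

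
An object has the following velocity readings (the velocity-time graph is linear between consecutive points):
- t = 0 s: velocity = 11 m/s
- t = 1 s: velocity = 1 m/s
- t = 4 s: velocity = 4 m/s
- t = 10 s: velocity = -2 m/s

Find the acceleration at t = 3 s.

Acceleration is the slope of the v-t graph on 1–4 s: (4 − 1)/(4 − 1) = 1 m/s².

1 m/s²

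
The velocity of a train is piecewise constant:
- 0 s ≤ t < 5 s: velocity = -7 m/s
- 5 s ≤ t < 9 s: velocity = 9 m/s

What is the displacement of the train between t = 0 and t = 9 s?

1 m

Net displacement equals the area under the velocity-time graph (areas below the axis count negative).
0–5 s: -7 × 5 = -35 m
5–9 s: 9 × 4 = 36 m
Net displacement = 1 m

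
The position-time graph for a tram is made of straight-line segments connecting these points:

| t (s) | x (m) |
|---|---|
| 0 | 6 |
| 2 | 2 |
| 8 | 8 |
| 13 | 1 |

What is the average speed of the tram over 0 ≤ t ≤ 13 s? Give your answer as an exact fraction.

Average speed = (total path length)/(elapsed time); on a piecewise-linear x-t graph the path length is Σ|Δx|.
0–2 s: |Δx| = |2 − 6| = 4 m
2–8 s: |Δx| = |8 − 2| = 6 m
8–13 s: |Δx| = |1 − 8| = 7 m
Total path = 17 m; average speed = 17/13 = 17/13 m/s.

17/13 m/s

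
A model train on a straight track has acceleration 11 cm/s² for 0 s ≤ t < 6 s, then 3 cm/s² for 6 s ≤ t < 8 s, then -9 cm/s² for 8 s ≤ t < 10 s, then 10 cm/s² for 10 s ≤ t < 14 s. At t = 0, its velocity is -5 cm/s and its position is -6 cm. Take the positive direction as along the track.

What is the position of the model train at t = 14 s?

On each constant-a segment, Δv = aΔt and Δx = v₀Δt + ½aΔt²; chain segment to segment.
0–6 s: v starts -5 cm/s; Δx = -5·6 + ½·11·6² = 168 cm; v ends 61 cm/s.
6–8 s: v starts 61 cm/s; Δx = 61·2 + ½·3·2² = 128 cm; v ends 67 cm/s.
8–10 s: v starts 67 cm/s; Δx = 67·2 + ½·-9·2² = 116 cm; v ends 49 cm/s.
10–14 s: v starts 49 cm/s; Δx = 49·4 + ½·10·4² = 276 cm; v ends 89 cm/s.
x(14) = -6 + Σ Δx = 682 cm.

682 cm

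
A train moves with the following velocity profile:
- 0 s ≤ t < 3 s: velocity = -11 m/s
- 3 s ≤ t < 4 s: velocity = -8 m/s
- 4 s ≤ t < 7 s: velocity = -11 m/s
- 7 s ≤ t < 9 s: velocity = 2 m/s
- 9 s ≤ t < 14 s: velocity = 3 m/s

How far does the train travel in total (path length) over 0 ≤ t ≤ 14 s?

Distance (not displacement) is the total path length: add the absolute areas under v-t.
0–3 s: |-11| × 3 = 33 m
3–4 s: |-8| × 1 = 8 m
4–7 s: |-11| × 3 = 33 m
7–9 s: |2| × 2 = 4 m
9–14 s: |3| × 5 = 15 m
Total distance = 93 m

93 m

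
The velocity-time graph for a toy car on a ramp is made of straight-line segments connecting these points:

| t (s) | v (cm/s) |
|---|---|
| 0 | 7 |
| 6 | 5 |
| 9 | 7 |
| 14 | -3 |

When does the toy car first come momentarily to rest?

t = 12.5 s

v changes sign on 9–14 s (from 7 to -3); the graph is linear there, so v = 0 at t = 9 + (-7)·(14 − 9)/(-3 − 7) = 12.5 s.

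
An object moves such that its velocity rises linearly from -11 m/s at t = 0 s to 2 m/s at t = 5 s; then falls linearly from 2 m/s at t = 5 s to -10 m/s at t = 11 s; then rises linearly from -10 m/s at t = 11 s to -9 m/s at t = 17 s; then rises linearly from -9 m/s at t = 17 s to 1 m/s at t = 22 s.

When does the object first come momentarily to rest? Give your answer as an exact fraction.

t = 55/13 s

v changes sign on 0–5 s (from -11 to 2); the graph is linear there, so v = 0 at t = 0 + (11)·(5 − 0)/(2 − -11) = 55/13 s.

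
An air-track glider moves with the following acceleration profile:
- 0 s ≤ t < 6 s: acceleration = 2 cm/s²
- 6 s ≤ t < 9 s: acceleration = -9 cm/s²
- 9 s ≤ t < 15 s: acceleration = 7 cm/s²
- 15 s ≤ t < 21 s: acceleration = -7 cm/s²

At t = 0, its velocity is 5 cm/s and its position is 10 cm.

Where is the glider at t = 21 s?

On each constant-a segment, Δv = aΔt and Δx = v₀Δt + ½aΔt²; chain segment to segment.
0–6 s: v starts 5 cm/s; Δx = 5·6 + ½·2·6² = 66 cm; v ends 17 cm/s.
6–9 s: v starts 17 cm/s; Δx = 17·3 + ½·-9·3² = 10.5 cm; v ends -10 cm/s.
9–15 s: v starts -10 cm/s; Δx = -10·6 + ½·7·6² = 66 cm; v ends 32 cm/s.
15–21 s: v starts 32 cm/s; Δx = 32·6 + ½·-7·6² = 66 cm; v ends -10 cm/s.
x(21) = 10 + Σ Δx = 218.5 cm.

218.5 cm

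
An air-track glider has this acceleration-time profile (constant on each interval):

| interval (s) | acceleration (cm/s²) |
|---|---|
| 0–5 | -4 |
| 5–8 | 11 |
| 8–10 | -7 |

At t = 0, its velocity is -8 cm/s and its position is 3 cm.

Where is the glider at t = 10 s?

On each constant-a segment, Δv = aΔt and Δx = v₀Δt + ½aΔt²; chain segment to segment.
0–5 s: v starts -8 cm/s; Δx = -8·5 + ½·-4·5² = -90 cm; v ends -28 cm/s.
5–8 s: v starts -28 cm/s; Δx = -28·3 + ½·11·3² = -34.5 cm; v ends 5 cm/s.
8–10 s: v starts 5 cm/s; Δx = 5·2 + ½·-7·2² = -4 cm; v ends -9 cm/s.
x(10) = 3 + Σ Δx = -125.5 cm.

-125.5 cm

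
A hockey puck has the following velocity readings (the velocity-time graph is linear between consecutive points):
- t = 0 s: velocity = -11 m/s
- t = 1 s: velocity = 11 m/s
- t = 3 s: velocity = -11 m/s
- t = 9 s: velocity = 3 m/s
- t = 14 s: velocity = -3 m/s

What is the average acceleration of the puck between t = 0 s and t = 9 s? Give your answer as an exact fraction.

14/9 m/s²

Average acceleration = Δv/Δt = (3 − -11)/(9 − 0) = 14/9 m/s².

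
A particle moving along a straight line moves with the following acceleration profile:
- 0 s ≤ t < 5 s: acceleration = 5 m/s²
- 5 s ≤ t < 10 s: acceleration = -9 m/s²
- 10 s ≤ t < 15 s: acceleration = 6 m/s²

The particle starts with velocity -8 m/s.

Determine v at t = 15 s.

2 m/s

Δv equals the area under the a-t graph; then v = v₀ + Δv.
0–5 s: 5 × 5 = 25 m/s
5–10 s: -9 × 5 = -45 m/s
10–15 s: 6 × 5 = 30 m/s
Δv = 10 m/s, so v(15) = -8 + (10) = 2 m/s.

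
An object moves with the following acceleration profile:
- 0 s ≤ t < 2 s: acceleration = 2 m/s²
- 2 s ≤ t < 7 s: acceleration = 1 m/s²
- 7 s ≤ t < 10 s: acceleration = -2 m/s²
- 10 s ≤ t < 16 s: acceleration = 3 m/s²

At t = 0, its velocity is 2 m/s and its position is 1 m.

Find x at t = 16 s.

On each constant-a segment, Δv = aΔt and Δx = v₀Δt + ½aΔt²; chain segment to segment.
0–2 s: v starts 2 m/s; Δx = 2·2 + ½·2·2² = 8 m; v ends 6 m/s.
2–7 s: v starts 6 m/s; Δx = 6·5 + ½·1·5² = 42.5 m; v ends 11 m/s.
7–10 s: v starts 11 m/s; Δx = 11·3 + ½·-2·3² = 24 m; v ends 5 m/s.
10–16 s: v starts 5 m/s; Δx = 5·6 + ½·3·6² = 84 m; v ends 23 m/s.
x(16) = 1 + Σ Δx = 159.5 m.

159.5 m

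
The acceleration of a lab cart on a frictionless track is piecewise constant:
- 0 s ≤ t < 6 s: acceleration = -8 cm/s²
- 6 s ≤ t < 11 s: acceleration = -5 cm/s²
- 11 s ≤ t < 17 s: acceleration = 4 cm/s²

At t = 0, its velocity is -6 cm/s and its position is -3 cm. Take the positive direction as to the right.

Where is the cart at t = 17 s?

On each constant-a segment, Δv = aΔt and Δx = v₀Δt + ½aΔt²; chain segment to segment.
0–6 s: v starts -6 cm/s; Δx = -6·6 + ½·-8·6² = -180 cm; v ends -54 cm/s.
6–11 s: v starts -54 cm/s; Δx = -54·5 + ½·-5·5² = -332.5 cm; v ends -79 cm/s.
11–17 s: v starts -79 cm/s; Δx = -79·6 + ½·4·6² = -402 cm; v ends -55 cm/s.
x(17) = -3 + Σ Δx = -917.5 cm.

-917.5 cm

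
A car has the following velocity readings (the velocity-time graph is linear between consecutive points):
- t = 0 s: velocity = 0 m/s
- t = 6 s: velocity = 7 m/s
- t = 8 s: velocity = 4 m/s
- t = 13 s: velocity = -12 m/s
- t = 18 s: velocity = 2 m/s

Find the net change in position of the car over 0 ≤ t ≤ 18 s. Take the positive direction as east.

-13 m

Displacement is the signed area under the v-t curve.
0–6 s: ½(0 + 7)(6) = 21 m
6–8 s: ½(7 + 4)(2) = 11 m
8–13 s: ½(4 + -12)(5) = -20 m
13–18 s: ½(-12 + 2)(5) = -25 m
Net displacement = -13 m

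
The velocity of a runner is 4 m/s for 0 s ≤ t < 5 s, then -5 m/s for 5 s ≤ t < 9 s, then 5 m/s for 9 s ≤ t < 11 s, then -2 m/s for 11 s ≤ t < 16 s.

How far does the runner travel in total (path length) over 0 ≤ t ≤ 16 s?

60 m

Distance (not displacement) is the total path length: add the absolute areas under v-t.
0–5 s: |4| × 5 = 20 m
5–9 s: |-5| × 4 = 20 m
9–11 s: |5| × 2 = 10 m
11–16 s: |-2| × 5 = 10 m
Total distance = 60 m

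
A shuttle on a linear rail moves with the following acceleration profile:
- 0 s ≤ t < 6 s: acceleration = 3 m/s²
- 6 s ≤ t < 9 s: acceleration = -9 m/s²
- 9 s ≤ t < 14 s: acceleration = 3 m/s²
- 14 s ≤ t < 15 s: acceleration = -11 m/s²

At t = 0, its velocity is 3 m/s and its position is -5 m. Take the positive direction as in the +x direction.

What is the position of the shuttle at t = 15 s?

On each constant-a segment, Δv = aΔt and Δx = v₀Δt + ½aΔt²; chain segment to segment.
0–6 s: v starts 3 m/s; Δx = 3·6 + ½·3·6² = 72 m; v ends 21 m/s.
6–9 s: v starts 21 m/s; Δx = 21·3 + ½·-9·3² = 22.5 m; v ends -6 m/s.
9–14 s: v starts -6 m/s; Δx = -6·5 + ½·3·5² = 7.5 m; v ends 9 m/s.
14–15 s: v starts 9 m/s; Δx = 9·1 + ½·-11·1² = 3.5 m; v ends -2 m/s.
x(15) = -5 + Σ Δx = 100.5 m.

100.5 m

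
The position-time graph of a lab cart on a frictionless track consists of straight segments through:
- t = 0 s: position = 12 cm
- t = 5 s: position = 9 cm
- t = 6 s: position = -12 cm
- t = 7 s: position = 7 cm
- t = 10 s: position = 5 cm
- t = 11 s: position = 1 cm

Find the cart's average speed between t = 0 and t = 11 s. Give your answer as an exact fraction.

Average speed = (total path length)/(elapsed time); on a piecewise-linear x-t graph the path length is Σ|Δx|.
0–5 s: |Δx| = |9 − 12| = 3 cm
5–6 s: |Δx| = |-12 − 9| = 21 cm
6–7 s: |Δx| = |7 − -12| = 19 cm
7–10 s: |Δx| = |5 − 7| = 2 cm
10–11 s: |Δx| = |1 − 5| = 4 cm
Total path = 49 cm; average speed = 49/11 = 49/11 cm/s.

49/11 cm/s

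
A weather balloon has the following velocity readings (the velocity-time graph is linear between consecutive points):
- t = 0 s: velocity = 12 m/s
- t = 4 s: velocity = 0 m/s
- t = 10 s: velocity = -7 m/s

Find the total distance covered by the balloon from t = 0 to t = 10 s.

45 m

Total distance travelled is ∫|v| dt — sum the magnitudes of each area piece.
0–4 s: |½(12 + 0)(4)| = 24 m
4–10 s: |½(0 + -7)(6)| = 21 m
Total distance = 45 m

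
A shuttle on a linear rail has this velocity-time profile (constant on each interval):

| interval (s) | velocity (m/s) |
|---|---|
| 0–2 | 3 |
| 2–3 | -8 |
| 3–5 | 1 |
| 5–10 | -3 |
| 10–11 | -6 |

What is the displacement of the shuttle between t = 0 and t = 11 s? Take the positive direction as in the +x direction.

-21 m

Displacement is the signed area under the v-t curve.
0–2 s: 3 × 2 = 6 m
2–3 s: -8 × 1 = -8 m
3–5 s: 1 × 2 = 2 m
5–10 s: -3 × 5 = -15 m
10–11 s: -6 × 1 = -6 m
Net displacement = -21 m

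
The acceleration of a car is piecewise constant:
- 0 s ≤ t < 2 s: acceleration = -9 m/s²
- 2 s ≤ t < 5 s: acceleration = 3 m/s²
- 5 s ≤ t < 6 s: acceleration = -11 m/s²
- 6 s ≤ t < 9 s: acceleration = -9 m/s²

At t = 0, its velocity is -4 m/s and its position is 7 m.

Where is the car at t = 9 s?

-202.5 m

On each constant-a segment, Δv = aΔt and Δx = v₀Δt + ½aΔt²; chain segment to segment.
0–2 s: v starts -4 m/s; Δx = -4·2 + ½·-9·2² = -26 m; v ends -22 m/s.
2–5 s: v starts -22 m/s; Δx = -22·3 + ½·3·3² = -52.5 m; v ends -13 m/s.
5–6 s: v starts -13 m/s; Δx = -13·1 + ½·-11·1² = -18.5 m; v ends -24 m/s.
6–9 s: v starts -24 m/s; Δx = -24·3 + ½·-9·3² = -112.5 m; v ends -51 m/s.
x(9) = 7 + Σ Δx = -202.5 m.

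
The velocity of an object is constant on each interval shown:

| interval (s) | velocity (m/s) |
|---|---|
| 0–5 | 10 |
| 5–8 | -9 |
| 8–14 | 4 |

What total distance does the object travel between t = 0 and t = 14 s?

Distance (not displacement) is the total path length: add the absolute areas under v-t.
0–5 s: |10| × 5 = 50 m
5–8 s: |-9| × 3 = 27 m
8–14 s: |4| × 6 = 24 m
Total distance = 101 m

101 m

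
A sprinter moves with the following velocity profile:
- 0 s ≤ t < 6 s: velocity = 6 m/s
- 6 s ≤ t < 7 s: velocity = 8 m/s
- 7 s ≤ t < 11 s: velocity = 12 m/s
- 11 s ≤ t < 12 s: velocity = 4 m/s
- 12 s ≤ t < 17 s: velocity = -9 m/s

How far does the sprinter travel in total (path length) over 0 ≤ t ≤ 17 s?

Total distance travelled is ∫|v| dt — sum the magnitudes of each area piece.
0–6 s: |6| × 6 = 36 m
6–7 s: |8| × 1 = 8 m
7–11 s: |12| × 4 = 48 m
11–12 s: |4| × 1 = 4 m
12–17 s: |-9| × 5 = 45 m
Total distance = 141 m

141 m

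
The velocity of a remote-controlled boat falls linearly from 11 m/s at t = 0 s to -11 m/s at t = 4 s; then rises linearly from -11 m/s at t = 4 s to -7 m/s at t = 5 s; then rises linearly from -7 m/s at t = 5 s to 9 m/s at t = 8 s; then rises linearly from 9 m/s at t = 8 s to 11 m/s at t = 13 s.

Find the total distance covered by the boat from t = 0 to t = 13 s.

Distance (not displacement) is the total path length: add the absolute areas under v-t.
0–4 s: v = 0 at t = 2 s; triangle areas 11 + 11 = 22 m
4–5 s: |½(-11 + -7)(1)| = 9 m
5–8 s: v = 0 at t = 6.3125 s; triangle areas 4.59375 + 7.59375 = 12.1875 m
8–13 s: |½(9 + 11)(5)| = 50 m
Total distance = 93.1875 m

93.1875 m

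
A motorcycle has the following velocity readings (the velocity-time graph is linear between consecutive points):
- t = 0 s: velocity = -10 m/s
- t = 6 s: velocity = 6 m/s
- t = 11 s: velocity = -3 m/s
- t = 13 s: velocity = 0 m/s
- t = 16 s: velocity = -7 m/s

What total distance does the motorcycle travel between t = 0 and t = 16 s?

Distance (not displacement) is the total path length: add the absolute areas under v-t.
0–6 s: v = 0 at t = 3.75 s; triangle areas 18.75 + 6.75 = 25.5 m
6–11 s: v = 0 at t = 28/3 s; triangle areas 10 + 2.5 = 12.5 m
11–13 s: |½(-3 + 0)(2)| = 3 m
13–16 s: |½(0 + -7)(3)| = 10.5 m
Total distance = 51.5 m

51.5 m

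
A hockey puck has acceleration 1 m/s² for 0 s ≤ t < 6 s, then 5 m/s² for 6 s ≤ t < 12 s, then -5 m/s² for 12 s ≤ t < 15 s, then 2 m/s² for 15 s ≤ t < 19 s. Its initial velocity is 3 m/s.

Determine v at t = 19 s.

32 m/s

Δv equals the area under the a-t graph; then v = v₀ + Δv.
0–6 s: 1 × 6 = 6 m/s
6–12 s: 5 × 6 = 30 m/s
12–15 s: -5 × 3 = -15 m/s
15–19 s: 2 × 4 = 8 m/s
Δv = 29 m/s, so v(19) = 3 + (29) = 32 m/s.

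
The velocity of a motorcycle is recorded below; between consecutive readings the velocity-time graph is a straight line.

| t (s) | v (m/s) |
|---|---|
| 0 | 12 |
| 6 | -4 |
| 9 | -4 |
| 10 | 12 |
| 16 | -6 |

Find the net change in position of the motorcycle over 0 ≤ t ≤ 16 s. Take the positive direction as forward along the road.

Displacement is the signed area under the v-t curve.
0–6 s: ½(12 + -4)(6) = 24 m
6–9 s: -4 × 3 = -12 m
9–10 s: ½(-4 + 12)(1) = 4 m
10–16 s: ½(12 + -6)(6) = 18 m
Net displacement = 34 m

34 m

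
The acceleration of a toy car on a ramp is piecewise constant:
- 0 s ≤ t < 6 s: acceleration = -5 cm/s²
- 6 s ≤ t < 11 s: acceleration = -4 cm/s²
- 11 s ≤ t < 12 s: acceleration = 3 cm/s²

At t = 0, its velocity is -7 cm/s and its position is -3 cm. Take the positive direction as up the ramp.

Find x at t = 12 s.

-425.5 cm

On each constant-a segment, Δv = aΔt and Δx = v₀Δt + ½aΔt²; chain segment to segment.
0–6 s: v starts -7 cm/s; Δx = -7·6 + ½·-5·6² = -132 cm; v ends -37 cm/s.
6–11 s: v starts -37 cm/s; Δx = -37·5 + ½·-4·5² = -235 cm; v ends -57 cm/s.
11–12 s: v starts -57 cm/s; Δx = -57·1 + ½·3·1² = -55.5 cm; v ends -54 cm/s.
x(12) = -3 + Σ Δx = -425.5 cm.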